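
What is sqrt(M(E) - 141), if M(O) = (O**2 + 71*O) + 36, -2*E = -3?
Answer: sqrt(15)/2 ≈ 1.9365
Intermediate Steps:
E = 3/2 (E = -1/2*(-3) = 3/2 ≈ 1.5000)
M(O) = 36 + O**2 + 71*O
sqrt(M(E) - 141) = sqrt((36 + (3/2)**2 + 71*(3/2)) - 141) = sqrt((36 + 9/4 + 213/2) - 141) = sqrt(579/4 - 141) = sqrt(15/4) = sqrt(15)/2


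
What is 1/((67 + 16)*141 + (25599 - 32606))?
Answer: 1/4696 ≈ 0.00021295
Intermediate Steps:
1/((67 + 16)*141 + (25599 - 32606)) = 1/(83*141 - 7007) = 1/(11703 - 7007) = 1/4696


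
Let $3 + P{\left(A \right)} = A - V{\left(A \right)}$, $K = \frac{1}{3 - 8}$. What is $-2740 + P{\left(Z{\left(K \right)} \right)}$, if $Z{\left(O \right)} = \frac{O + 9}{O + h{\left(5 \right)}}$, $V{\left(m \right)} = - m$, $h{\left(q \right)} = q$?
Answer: $- \frac{8218}{3} \approx -2739.3$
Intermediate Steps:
$K = - \frac{1}{5}$ ($K = \frac{1}{-5} = - \frac{1}{5} \approx -0.2$)
$Z{\left(O \right)} = \frac{9 + O}{5 + O}$ ($Z{\left(O \right)} = \frac{O + 9}{O + 5} = \frac{9 + O}{5 + O}$)
$P{\left(A \right)} = -3 + 2 A$ ($P{\left(A \right)} = -3 + \left(A - - A\right) = -3 + \left(A + A\right) = -3 + 2 A$)
$-2740 + P{\left(Z{\left(K \right)} \right)} = -2740 - \left(3 - 2 \frac{9 - \frac{1}{5}}{5 - \frac{1}{5}}\right) = -2740 - \left(3 - 2 \frac{1}{\frac{24}{5}} \cdot \frac{44}{5}\right) = -2740 - \left(3 - 2 \cdot \frac{5}{24} \cdot \frac{44}{5}\right) = -2740 + \left(-3 + 2 \cdot \frac{11}{6}\right) = -2740 + \left(-3 + \frac{11}{3}\right) = -2740 + \frac{2}{3} = - \frac{8218}{3}$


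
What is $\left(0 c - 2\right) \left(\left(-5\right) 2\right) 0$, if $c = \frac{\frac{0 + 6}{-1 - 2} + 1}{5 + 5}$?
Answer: $0$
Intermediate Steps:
$c = - \frac{1}{10}$ ($c = \frac{\frac{6}{-3} + 1}{10} = \left(6 \left(- \frac{1}{3}\right) + 1\right) \frac{1}{10} = \left(-2 + 1\right) \frac{1}{10} = \left(-1\right) \frac{1}{10} = - \frac{1}{10} \approx -0.1$)
$\left(0 c - 2\right) \left(\left(-5\right) 2\right) 0 = \left(0 \left(- \frac{1}{10}\right) - 2\right) \left(\left(-5\right) 2\right) 0 = \left(0 - 2\right) \left(-10\right) 0 = \left(-2\right) \left(-10\right) 0 = 20 \cdot 0 = 0$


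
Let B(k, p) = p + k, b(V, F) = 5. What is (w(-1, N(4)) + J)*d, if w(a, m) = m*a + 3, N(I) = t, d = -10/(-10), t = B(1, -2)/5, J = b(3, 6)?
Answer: 41/5 ≈ 8.2000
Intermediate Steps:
J = 5
B(k, p) = k + p
t = -1/5 (t = (1 - 2)/5 = -1*1/5 = -1/5 ≈ -0.20000)
d = 1 (d = -10*(-1/10) = 1)
N(I) = -1/5
w(a, m) = 3 + a*m (w(a, m) = a*m + 3 = 3 + a*m)
(w(-1, N(4)) + J)*d = ((3 - 1*(-1/5)) + 5)*1 = ((3 + 1/5) + 5)*1 = (16/5 + 5)*1 = (41/5)*1 = 41/5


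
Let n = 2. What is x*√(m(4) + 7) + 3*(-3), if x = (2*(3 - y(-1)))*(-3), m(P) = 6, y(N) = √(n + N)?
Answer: -9 - 12*√13 ≈ -52.267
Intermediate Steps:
y(N) = √(2 + N)
x = -12 (x = (2*(3 - √(2 - 1)))*(-3) = (2*(3 - √1))*(-3) = (2*(3 - 1*1))*(-3) = (2*(3 - 1))*(-3) = (2*2)*(-3) = 4*(-3) = -12)
x*√(m(4) + 7) + 3*(-3) = -12*√(6 + 7) + 3*(-3) = -12*√13 - 9 = -9 - 12*√13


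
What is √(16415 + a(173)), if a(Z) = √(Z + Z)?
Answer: √(16415 + √346) ≈ 128.19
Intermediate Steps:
a(Z) = √2*√Z (a(Z) = √(2*Z) = √2*√Z)
√(16415 + a(173)) = √(16415 + √2*√173) = √(16415 + √346)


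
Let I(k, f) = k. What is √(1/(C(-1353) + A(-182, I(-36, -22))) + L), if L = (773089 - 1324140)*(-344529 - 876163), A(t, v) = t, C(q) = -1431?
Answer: 3*√194457240530484215/1613 ≈ 8.2016e+5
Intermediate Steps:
L = 672663547292 (L = -551051*(-1220692) = 672663547292)
√(1/(C(-1353) + A(-182, I(-36, -22))) + L) = √(1/(-1431 - 182) + 672663547292) = √(1/(-1613) + 672663547292) = √(-1/1613 + 672663547292) = √(1085006301781995/1613) = 3*√194457240530484215/1613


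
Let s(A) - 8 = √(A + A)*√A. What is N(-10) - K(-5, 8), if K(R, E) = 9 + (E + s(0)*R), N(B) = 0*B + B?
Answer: 13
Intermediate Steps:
s(A) = 8 + A*√2 (s(A) = 8 + √(A + A)*√A = 8 + √(2*A)*√A = 8 + (√2*√A)*√A = 8 + A*√2)
N(B) = B (N(B) = 0 + B = B)
K(R, E) = 9 + E + 8*R (K(R, E) = 9 + (E + (8 + 0*√2)*R) = 9 + (E + (8 + 0)*R) = 9 + (E + 8*R) = 9 + E + 8*R)
N(-10) - K(-5, 8) = -10 - (9 + 8 + 8*(-5)) = -10 - (9 + 8 - 40) = -10 - 1*(-23) = -10 + 23 = 13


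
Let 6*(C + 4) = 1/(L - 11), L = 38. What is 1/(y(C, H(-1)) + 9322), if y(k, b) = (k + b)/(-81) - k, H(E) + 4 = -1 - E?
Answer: 6561/61188493 ≈ 0.00010723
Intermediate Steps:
C = -647/162 (C = -4 + 1/(6*(38 - 11)) = -4 + (⅙)/27 = -4 + (⅙)*(1/27) = -4 + 1/162 = -647/162 ≈ -3.9938)
H(E) = -5 - E (H(E) = -4 + (-1 - E) = -5 - E)
y(k, b) = -82*k/81 - b/81 (y(k, b) = (b + k)*(-1/81) - k = (-b/81 - k/81) - k = -82*k/81 - b/81)
1/(y(C, H(-1)) + 9322) = 1/((-82/81*(-647/162) - (-5 - 1*(-1))/81) + 9322) = 1/((26527/6561 - (-5 + 1)/81) + 9322) = 1/((26527/6561 - 1/81*(-4)) + 9322) = 1/((26527/6561 + 4/81) + 9322) = 1/(26851/6561 + 9322) = 1/(61188493/6561) = 6561/61188493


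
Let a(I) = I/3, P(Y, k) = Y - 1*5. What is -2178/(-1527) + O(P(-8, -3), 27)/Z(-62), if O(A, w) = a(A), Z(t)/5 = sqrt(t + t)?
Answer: 726/509 + 13*I*sqrt(31)/930 ≈ 1.4263 + 0.077829*I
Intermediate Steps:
P(Y, k) = -5 + Y (P(Y, k) = Y - 5 = -5 + Y)
Z(t) = 5*sqrt(2)*sqrt(t) (Z(t) = 5*sqrt(t + t) = 5*sqrt(2*t) = 5*(sqrt(2)*sqrt(t)) = 5*sqrt(2)*sqrt(t))
a(I) = I/3 (a(I) = I*(1/3) = I/3)
O(A, w) = A/3
-2178/(-1527) + O(P(-8, -3), 27)/Z(-62) = -2178/(-1527) + ((-5 - 8)/3)/((5*sqrt(2)*sqrt(-62))) = -2178*(-1/1527) + ((1/3)*(-13))/((5*sqrt(2)*(I*sqrt(62)))) = 726/509 - 13*(-I*sqrt(31)/310)/3 = 726/509 - (-13)*I*sqrt(31)/930 = 726/509 + 13*I*sqrt(31)/930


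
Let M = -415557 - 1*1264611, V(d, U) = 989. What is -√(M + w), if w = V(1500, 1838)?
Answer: -I*√1679179 ≈ -1295.8*I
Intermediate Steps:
w = 989
M = -1680168 (M = -415557 - 1264611 = -1680168)
-√(M + w) = -√(-1680168 + 989) = -√(-1679179) = -I*√1679179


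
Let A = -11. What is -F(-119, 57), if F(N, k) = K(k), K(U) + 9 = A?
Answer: 20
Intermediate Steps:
K(U) = -20 (K(U) = -9 - 11 = -20)
F(N, k) = -20
-F(-119, 57) = -1*(-20) = 20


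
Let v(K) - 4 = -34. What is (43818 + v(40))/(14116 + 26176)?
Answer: 10947/10073 ≈ 1.0868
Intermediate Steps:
v(K) = -30 (v(K) = 4 - 34 = -30)
(43818 + v(40))/(14116 + 26176) = (43818 - 30)/(14116 + 26176) = 43788/40292 = 43788*(1/40292) = 10947/10073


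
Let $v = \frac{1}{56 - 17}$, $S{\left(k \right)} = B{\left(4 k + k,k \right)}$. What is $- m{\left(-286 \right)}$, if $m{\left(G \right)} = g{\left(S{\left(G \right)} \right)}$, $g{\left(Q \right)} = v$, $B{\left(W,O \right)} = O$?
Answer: $- \frac{1}{39} \approx -0.025641$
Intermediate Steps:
$S{\left(k \right)} = k$
$v = \frac{1}{39} \approx 0.025641$
$g{\left(Q \right)} = \frac{1}{39}$
$m{\left(G \right)} = \frac{1}{39}$
$- m{\left(-286 \right)} = \left(-1\right) \frac{1}{39} = - \frac{1}{39}$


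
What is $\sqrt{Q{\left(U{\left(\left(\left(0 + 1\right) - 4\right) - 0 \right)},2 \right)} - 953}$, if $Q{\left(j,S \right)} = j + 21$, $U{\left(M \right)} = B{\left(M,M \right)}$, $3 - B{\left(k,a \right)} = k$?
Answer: $i \sqrt{926} \approx 30.43 i$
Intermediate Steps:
$B{\left(k,a \right)} = 3 - k$
$U{\left(M \right)} = 3 - M$
$Q{\left(j,S \right)} = 21 + j$
$\sqrt{Q{\left(U{\left(\left(\left(0 + 1\right) - 4\right) - 0 \right)},2 \right)} - 953} = \sqrt{\left(21 + \left(3 - \left(\left(\left(0 + 1\right) - 4\right) - 0\right)\right)\right) - 953} = \sqrt{\left(21 + \left(3 - \left(\left(1 - 4\right) + 0\right)\right)\right) - 953} = \sqrt{\left(21 + \left(3 - \left(-3 + 0\right)\right)\right) - 953} = \sqrt{\left(21 + \left(3 - -3\right)\right) - 953} = \sqrt{\left(21 + \left(3 + 3\right)\right) - 953} = \sqrt{\left(21 + 6\right) - 953} = \sqrt{27 - 953} = \sqrt{-926} = i \sqrt{926}$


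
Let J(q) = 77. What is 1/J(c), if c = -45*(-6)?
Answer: 1/77 ≈ 0.012987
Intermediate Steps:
c = 270
1/J(c) = 1/77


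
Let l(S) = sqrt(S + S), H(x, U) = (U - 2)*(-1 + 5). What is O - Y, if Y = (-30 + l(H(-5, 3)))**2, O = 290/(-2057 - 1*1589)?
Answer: -1655429/1823 + 120*sqrt(2) ≈ -738.37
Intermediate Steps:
H(x, U) = -8 + 4*U (H(x, U) = (-2 + U)*4 = -8 + 4*U)
l(S) = sqrt(2)*sqrt(S) (l(S) = sqrt(2*S) = sqrt(2)*sqrt(S))
O = -145/1823 (O = 290/(-2057 - 1589) = 290/(-3646) = 290*(-1/3646) = -145/1823 ≈ -0.079539)
Y = (-30 + 2*sqrt(2))**2 (Y = (-30 + sqrt(2)*sqrt(-8 + 4*3))**2 = (-30 + sqrt(2)*sqrt(-8 + 12))**2 = (-30 + sqrt(2)*sqrt(4))**2 = (-30 + sqrt(2)*2)**2 = (-30 + 2*sqrt(2))**2 ≈ 738.29)
O - Y = -145/1823 - (908 - 120*sqrt(2)) = -145/1823 + (-908 + 120*sqrt(2)) = -1655429/1823 + 120*sqrt(2)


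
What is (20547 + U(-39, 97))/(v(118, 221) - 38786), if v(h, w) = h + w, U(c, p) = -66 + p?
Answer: -20578/38447 ≈ -0.53523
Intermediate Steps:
(20547 + U(-39, 97))/(v(118, 221) - 38786) = (20547 + (-66 + 97))/((118 + 221) - 38786) = (20547 + 31)/(339 - 38786) = 20578/(-38447) = 20578*(-1/38447) = -20578/38447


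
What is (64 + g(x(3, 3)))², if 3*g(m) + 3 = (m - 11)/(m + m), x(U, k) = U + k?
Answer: 5121169/1296 ≈ 3951.5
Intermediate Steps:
g(m) = -1 + (-11 + m)/(6*m) (g(m) = -1 + ((m - 11)/(m + m))/3 = -1 + ((-11 + m)/((2*m)))/3 = -1 + ((-11 + m)*(1/(2*m)))/3 = -1 + ((-11 + m)/(2*m))/3 = -1 + (-11 + m)/(6*m))
(64 + g(x(3, 3)))² = (64 + (-11 - 5*(3 + 3))/(6*(3 + 3)))² = (64 + (⅙)*(-11 - 5*6)/6)² = (64 + (⅙)*(⅙)*(-11 - 30))² = (64 + (⅙)*(⅙)*(-41))² = (64 - 41/36)² = (2263/36)² = 5121169/1296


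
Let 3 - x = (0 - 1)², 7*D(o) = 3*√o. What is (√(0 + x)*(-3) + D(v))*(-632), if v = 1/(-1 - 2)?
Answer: 1896*√2 - 632*I*√3/7 ≈ 2681.3 - 156.38*I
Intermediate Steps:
v = -⅓ (v = 1/(-3) = -⅓ ≈ -0.33333)
D(o) = 3*√o/7 (D(o) = (3*√o)/7 = 3*√o/7)
x = 2 (x = 3 - (0 - 1)² = 3 - 1*(-1)² = 3 - 1*1 = 3 - 1 = 2)
(√(0 + x)*(-3) + D(v))*(-632) = (√(0 + 2)*(-3) + 3*√(-⅓)/7)*(-632) = (√2*(-3) + 3*(I*√3/3)/7)*(-632) = (-3*√2 + I*√3/7)*(-632) = 1896*√2 - 632*I*√3/7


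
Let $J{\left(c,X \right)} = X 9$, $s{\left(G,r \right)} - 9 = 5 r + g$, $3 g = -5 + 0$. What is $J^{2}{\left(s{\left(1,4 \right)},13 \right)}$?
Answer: $13689$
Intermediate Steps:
$g = - \frac{5}{3}$ ($g = \frac{-5 + 0}{3} = \frac{1}{3} \left(-5\right) = - \frac{5}{3} \approx -1.6667$)
$s{\left(G,r \right)} = \frac{22}{3} + 5 r$ ($s{\left(G,r \right)} = 9 + \left(5 r - \frac{5}{3}\right) = 9 + \left(- \frac{5}{3} + 5 r\right) = \frac{22}{3} + 5 r$)
$J{\left(c,X \right)} = 9 X$
$J^{2}{\left(s{\left(1,4 \right)},13 \right)} = \left(9 \cdot 13\right)^{2} = 117^{2} = 13689$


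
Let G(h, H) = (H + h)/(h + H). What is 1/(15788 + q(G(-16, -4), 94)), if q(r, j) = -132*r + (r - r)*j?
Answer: 1/15656 ≈ 6.3873e-5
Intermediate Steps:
G(h, H) = 1 (G(h, H) = (H + h)/(H + h) = 1)
q(r, j) = -132*r (q(r, j) = -132*r + 0*j = -132*r + 0 = -132*r)
1/(15788 + q(G(-16, -4), 94)) = 1/(15788 - 132*1) = 1/(15788 - 132) = 1/15656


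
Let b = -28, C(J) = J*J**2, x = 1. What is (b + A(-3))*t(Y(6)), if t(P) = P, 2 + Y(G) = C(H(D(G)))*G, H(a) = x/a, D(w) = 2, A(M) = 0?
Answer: 35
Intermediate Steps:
H(a) = 1/a
C(J) = J**3
Y(G) = -2 + G/8 (Y(G) = -2 + (1/2)**3*G = -2 + G/8)
(b + A(-3))*t(Y(6)) = (-28 + 0)*(-2 + (1/8)*6) = -28*(-2 + 3/4) = -28*(-5/4) = 35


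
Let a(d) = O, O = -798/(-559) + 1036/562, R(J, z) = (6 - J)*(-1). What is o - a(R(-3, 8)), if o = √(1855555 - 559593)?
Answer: -513800/157079 + √1295962 ≈ 1135.1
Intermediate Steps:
o = √1295962 ≈ 1138.4
R(J, z) = -6 + J
O = 513800/157079 (O = -798*(-1/559) + 1036*(1/562) = 798/559 + 518/281 = 513800/157079 ≈ 3.2710)
a(d) = 513800/157079
o - a(R(-3, 8)) = √1295962 - 1*513800/157079 = √1295962 - 513800/157079 = -513800/157079 + √1295962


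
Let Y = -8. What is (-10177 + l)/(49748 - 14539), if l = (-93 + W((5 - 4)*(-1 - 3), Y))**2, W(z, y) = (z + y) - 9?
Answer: 2819/35209 ≈ 0.080065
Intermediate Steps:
W(z, y) = -9 + y + z (W(z, y) = (y + z) - 9 = -9 + y + z)
l = 12996 (l = (-93 + (-9 - 8 + (5 - 4)*(-1 - 3)))**2 = (-93 + (-9 - 8 + 1*(-4)))**2 = (-93 + (-9 - 8 - 4))**2 = (-93 - 21)**2 = (-114)**2 = 12996)
(-10177 + l)/(49748 - 14539) = (-10177 + 12996)/(49748 - 14539) = 2819/35209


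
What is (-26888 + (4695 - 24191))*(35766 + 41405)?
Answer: -3579499664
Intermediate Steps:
(-26888 + (4695 - 24191))*(35766 + 41405) = (-26888 - 19496)*77171 = -46384*77171 = -3579499664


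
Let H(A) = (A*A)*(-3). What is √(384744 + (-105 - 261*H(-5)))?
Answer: √404214 ≈ 635.78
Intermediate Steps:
H(A) = -3*A² (H(A) = A²*(-3) = -3*A²)
√(384744 + (-105 - 261*H(-5))) = √(384744 + (-105 - (-783)*(-5)²)) = √(384744 + (-105 - (-783)*25)) = √(384744 + (-105 - 261*(-75))) = √(384744 + (-105 + 19575)) = √(384744 + 19470) = √404214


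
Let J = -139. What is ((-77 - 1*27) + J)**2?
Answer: 59049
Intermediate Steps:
((-77 - 1*27) + J)**2 = ((-77 - 1*27) - 139)**2 = ((-77 - 27) - 139)**2 = (-104 - 139)**2 = (-243)**2 = 59049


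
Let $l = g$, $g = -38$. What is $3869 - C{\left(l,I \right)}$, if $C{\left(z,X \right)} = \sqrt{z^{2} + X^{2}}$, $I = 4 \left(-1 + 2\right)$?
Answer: $3869 - 2 \sqrt{365} \approx 3830.8$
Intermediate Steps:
$l = -38$
$I = 4$ ($I = 4 \cdot 1 = 4$)
$C{\left(z,X \right)} = \sqrt{X^{2} + z^{2}}$
$3869 - C{\left(l,I \right)} = 3869 - \sqrt{4^{2} + \left(-38\right)^{2}} = 3869 - \sqrt{16 + 1444} = 3869 - \sqrt{1460} = 3869 - 2 \sqrt{365}$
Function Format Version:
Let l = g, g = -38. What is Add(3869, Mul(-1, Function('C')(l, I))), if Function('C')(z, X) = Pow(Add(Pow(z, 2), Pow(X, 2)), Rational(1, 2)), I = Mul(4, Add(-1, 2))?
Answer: Add(3869, Mul(-2, Pow(365, Rational(1, 2)))) ≈ 3830.8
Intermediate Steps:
l = -38
I = 4 (I = Mul(4, 1) = 4)
Function('C')(z, X) = Pow(Add(Pow(X, 2), Pow(z, 2)), Rational(1, 2))
Add(3869, Mul(-1, Function('C')(l, I))) = Add(3869, Mul(-1, Pow(Add(Pow(4, 2), Pow(-38, 2)), Rational(1, 2)))) = Add(3869, Mul(-1, Pow(Add(16, 1444), Rational(1, 2)))) = Add(3869, Mul(-1, Pow(1460, Rational(1, 2)))) = Add(3869, Mul(-1, Mul(2, Pow(365, Rational(1, 2))))) = Add(3869, Mul(-2, Pow(365, Rational(1, 2))))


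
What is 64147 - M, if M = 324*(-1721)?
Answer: 621751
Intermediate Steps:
M = -557604
64147 - M = 64147 - 1*(-557604) = 64147 + 557604 = 621751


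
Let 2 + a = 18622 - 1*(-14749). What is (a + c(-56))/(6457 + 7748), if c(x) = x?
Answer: 33313/14205 ≈ 2.3452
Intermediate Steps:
a = 33369 (a = -2 + (18622 - 1*(-14749)) = -2 + (18622 + 14749) = -2 + 33371 = 33369)
(a + c(-56))/(6457 + 7748) = (33369 - 56)/(6457 + 7748) = 33313/14205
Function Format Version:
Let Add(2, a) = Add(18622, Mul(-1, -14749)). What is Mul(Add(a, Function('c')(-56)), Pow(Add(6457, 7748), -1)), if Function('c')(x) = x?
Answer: Rational(33313, 14205) ≈ 2.3452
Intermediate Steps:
a = 33369 (a = Add(-2, Add(18622, Mul(-1, -14749))) = Add(-2, Add(18622, 14749)) = Add(-2, 33371) = 33369)
Mul(Add(a, Function('c')(-56)), Pow(Add(6457, 7748), -1)) = Mul(Add(33369, -56), Pow(Add(6457, 7748), -1)) = Mul(33313, Pow(14205, -1)) = Mul(33313, Rational(1, 14205)) = Rational(33313, 14205)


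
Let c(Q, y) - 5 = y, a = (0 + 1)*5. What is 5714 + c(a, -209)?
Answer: 5510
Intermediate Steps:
a = 5 (a = 1*5 = 5)
c(Q, y) = 5 + y
5714 + c(a, -209) = 5714 + (5 - 209) = 5714 - 204 = 5510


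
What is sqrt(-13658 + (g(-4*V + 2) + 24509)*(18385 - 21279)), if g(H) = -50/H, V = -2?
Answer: I*sqrt(70928234) ≈ 8421.9*I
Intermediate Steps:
sqrt(-13658 + (g(-4*V + 2) + 24509)*(18385 - 21279)) = sqrt(-13658 + (-50/(-4*(-2) + 2) + 24509)*(18385 - 21279)) = sqrt(-13658 + (-50/(8 + 2) + 24509)*(-2894)) = sqrt(-13658 + (-50/10 + 24509)*(-2894)) = sqrt(-13658 + (-50*1/10 + 24509)*(-2894)) = sqrt(-13658 + (-5 + 24509)*(-2894)) = sqrt(-13658 + 24504*(-2894)) = sqrt(-13658 - 70914576) = sqrt(-70928234) = I*sqrt(70928234)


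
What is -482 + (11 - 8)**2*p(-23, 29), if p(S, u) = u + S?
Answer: -428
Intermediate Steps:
p(S, u) = S + u
-482 + (11 - 8)**2*p(-23, 29) = -482 + (11 - 8)**2*(-23 + 29) = -482 + 3**2*6 = -482 + 9*6 = -482 + 54 = -428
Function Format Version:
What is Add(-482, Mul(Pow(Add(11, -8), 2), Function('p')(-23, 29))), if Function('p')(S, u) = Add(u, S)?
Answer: -428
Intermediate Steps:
Function('p')(S, u) = Add(S, u)
Add(-482, Mul(Pow(Add(11, -8), 2), Function('p')(-23, 29))) = Add(-482, Mul(Pow(Add(11, -8), 2), Add(-23, 29))) = Add(-482, Mul(Pow(3, 2), 6)) = Add(-482, Mul(9, 6)) = Add(-482, 54) = -428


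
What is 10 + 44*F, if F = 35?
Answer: 1550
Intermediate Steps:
10 + 44*F = 10 + 44*35 = 10 + 1540 = 1550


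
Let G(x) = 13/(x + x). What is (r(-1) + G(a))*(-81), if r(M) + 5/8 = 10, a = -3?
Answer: -4671/8 ≈ -583.88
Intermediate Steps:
r(M) = 75/8 (r(M) = -5/8 + 10 = 75/8)
G(x) = 13/(2*x) (G(x) = 13/((2*x)) = 13*(1/(2*x)) = 13/(2*x))
(r(-1) + G(a))*(-81) = (75/8 + (13/2)/(-3))*(-81) = (75/8 + (13/2)*(-1/3))*(-81) = (75/8 - 13/6)*(-81) = (173/24)*(-81) = -4671/8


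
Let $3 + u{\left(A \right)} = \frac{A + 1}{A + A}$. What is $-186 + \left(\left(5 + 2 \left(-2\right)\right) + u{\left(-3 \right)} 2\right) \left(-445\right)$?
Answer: $\frac{5227}{3} \approx 1742.3$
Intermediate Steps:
$u{\left(A \right)} = -3 + \frac{1 + A}{2 A}$ ($u{\left(A \right)} = -3 + \frac{A + 1}{A + A} = -3 + \frac{1 + A}{2 A}$)
$-186 + \left(\left(5 + 2 \left(-2\right)\right) + u{\left(-3 \right)} 2\right) \left(-445\right) = -186 + \left(\left(5 + 2 \left(-2\right)\right) + \frac{1 - -15}{2 \left(-3\right)} 2\right) \left(-445\right) = -186 + \left(\left(5 - 4\right) + \frac{1}{2} \left(- \frac{1}{3}\right) \left(1 + 15\right) 2\right) \left(-445\right) = -186 + \left(1 + \frac{1}{2} \left(- \frac{1}{3}\right) 16 \cdot 2\right) \left(-445\right) = -186 + \left(1 - \frac{16}{3}\right) \left(-445\right) = -186 - - \frac{5785}{3} = -186 + \frac{5785}{3} = \frac{5227}{3}$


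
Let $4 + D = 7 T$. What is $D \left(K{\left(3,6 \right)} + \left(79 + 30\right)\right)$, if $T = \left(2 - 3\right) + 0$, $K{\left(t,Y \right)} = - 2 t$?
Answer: $-1133$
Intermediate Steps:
$T = -1$ ($T = -1 + 0 = -1$)
$D = -11$ ($D = -4 + 7 \left(-1\right) = -4 - 7 = -11$)
$D \left(K{\left(3,6 \right)} + \left(79 + 30\right)\right) = - 11 \left(\left(-2\right) 3 + \left(79 + 30\right)\right) = - 11 \left(-6 + 109\right) = \left(-11\right) 103 = -1133$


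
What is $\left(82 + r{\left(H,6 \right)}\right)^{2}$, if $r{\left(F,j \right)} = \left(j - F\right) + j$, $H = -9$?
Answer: $10609$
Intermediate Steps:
$r{\left(F,j \right)} = - F + 2 j$
$\left(82 + r{\left(H,6 \right)}\right)^{2} = \left(82 + \left(\left(-1\right) \left(-9\right) + 2 \cdot 6\right)\right)^{2} = \left(82 + \left(9 + 12\right)\right)^{2} = \left(82 + 21\right)^{2} = 103^{2} = 10609$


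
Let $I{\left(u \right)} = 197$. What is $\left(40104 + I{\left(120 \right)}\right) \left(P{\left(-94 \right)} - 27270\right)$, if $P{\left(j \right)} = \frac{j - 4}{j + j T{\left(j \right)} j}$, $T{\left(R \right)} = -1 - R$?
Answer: $- \frac{451502272514039}{410827} \approx -1.099 \cdot 10^{9}$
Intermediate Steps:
$P{\left(j \right)} = \frac{-4 + j}{j + j^{2} \left(-1 - j\right)}$ ($P{\left(j \right)} = \frac{j - 4}{j + j \left(-1 - j\right) j} = \frac{-4 + j}{j + j^{2} \left(-1 - j\right)}$)
$\left(40104 + I{\left(120 \right)}\right) \left(P{\left(-94 \right)} - 27270\right) = \left(40104 + 197\right) \left(\frac{4 - -94}{\left(-94\right) \left(-1 - 94 \left(1 - 94\right)\right)} - 27270\right) = 40301 \left(- \frac{4 + 94}{94 \left(-1 - -8742\right)} - 27270\right) = 40301 \left(\left(- \frac{1}{94}\right) \frac{1}{-1 + 8742} \cdot 98 - 27270\right) = 40301 \left(\left(- \frac{1}{94}\right) \frac{1}{8741} \cdot 98 - 27270\right) = 40301 \left(- \frac{49}{410827} - 27270\right) = 40301 \left(- \frac{11203252339}{410827}\right) = - \frac{451502272514039}{410827}$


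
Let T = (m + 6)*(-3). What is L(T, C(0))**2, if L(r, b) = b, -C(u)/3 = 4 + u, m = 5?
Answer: 144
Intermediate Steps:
C(u) = -12 - 3*u (C(u) = -3*(4 + u) = -12 - 3*u)
T = -33 (T = (5 + 6)*(-3) = 11*(-3) = -33)
L(T, C(0))**2 = (-12 - 3*0)**2 = (-12 + 0)**2 = (-12)**2 = 144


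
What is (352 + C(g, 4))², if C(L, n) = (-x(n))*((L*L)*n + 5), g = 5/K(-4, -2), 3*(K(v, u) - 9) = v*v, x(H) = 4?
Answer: 372427031824/3418801 ≈ 1.0894e+5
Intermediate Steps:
K(v, u) = 9 + v²/3 (K(v, u) = 9 + (v*v)/3 = 9 + v²/3)
g = 15/43 (g = 5/(9 + (⅓)*(-4)²) = 5/(9 + (⅓)*16) = 5/(9 + 16/3) = 5/(43/3) = 5*(3/43) = 15/43 ≈ 0.34884)
C(L, n) = -20 - 4*n*L² (C(L, n) = (-1*4)*((L*L)*n + 5) = -4*(L²*n + 5) = -4*(n*L² + 5) = -4*(5 + n*L²) = -20 - 4*n*L²)
(352 + C(g, 4))² = (352 + (-20 - 4*4*(15/43)²))² = (352 + (-20 - 4*4*225/1849))² = (352 + (-20 - 3600/1849))² = (352 - 40580/1849)² = (610268/1849)² = 372427031824/3418801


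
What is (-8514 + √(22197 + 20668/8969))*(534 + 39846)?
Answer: -343795320 + 40380*√1785777776609/8969 ≈ -3.3778e+8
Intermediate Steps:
(-8514 + √(22197 + 20668/8969))*(534 + 39846) = (-8514 + √(22197 + 20668*(1/8969)))*40380 = (-8514 + √(22197 + 20668/8969))*40380 = (-8514 + √(199105561/8969))*40380 = (-8514 + √1785777776609/8969)*40380 = -343795320 + 40380*√1785777776609/8969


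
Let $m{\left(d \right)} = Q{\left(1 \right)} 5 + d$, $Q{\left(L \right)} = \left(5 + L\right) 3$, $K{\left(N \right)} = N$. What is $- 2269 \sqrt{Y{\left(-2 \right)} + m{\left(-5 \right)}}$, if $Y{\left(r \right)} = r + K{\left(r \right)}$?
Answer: $-20421$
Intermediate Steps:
$Q{\left(L \right)} = 15 + 3 L$
$m{\left(d \right)} = 90 + d$ ($m{\left(d \right)} = \left(15 + 3 \cdot 1\right) 5 + d = \left(15 + 3\right) 5 + d = 18 \cdot 5 + d = 90 + d$)
$Y{\left(r \right)} = 2 r$ ($Y{\left(r \right)} = r + r = 2 r$)
$- 2269 \sqrt{Y{\left(-2 \right)} + m{\left(-5 \right)}} = - 2269 \sqrt{2 \left(-2\right) + \left(90 - 5\right)} = - 2269 \sqrt{-4 + 85} = - 2269 \sqrt{81} = \left(-2269\right) 9 = -20421$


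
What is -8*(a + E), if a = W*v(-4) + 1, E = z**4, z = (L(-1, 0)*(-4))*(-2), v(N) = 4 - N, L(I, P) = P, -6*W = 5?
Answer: 136/3 ≈ 45.333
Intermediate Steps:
W = -5/6 (W = -1/6*5 = -5/6 ≈ -0.83333)
z = 0 (z = (0*(-4))*(-2) = 0*(-2) = 0)
E = 0 (E = 0**4 = 0)
a = -17/3 (a = -5*(4 - 1*(-4))/6 + 1 = -5*(4 + 4)/6 + 1 = -5/6*8 + 1 = -20/3 + 1 = -17/3 ≈ -5.6667)
-8*(a + E) = -8*(-17/3 + 0) = -8*(-17/3) = 136/3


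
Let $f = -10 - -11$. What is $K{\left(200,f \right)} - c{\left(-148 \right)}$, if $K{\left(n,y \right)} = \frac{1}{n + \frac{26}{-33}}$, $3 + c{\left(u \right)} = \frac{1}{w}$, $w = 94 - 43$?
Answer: $\frac{1000931}{335274} \approx 2.9854$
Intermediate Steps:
$w = 51$ ($w = 94 - 43 = 51$)
$c{\left(u \right)} = - \frac{152}{51}$ ($c{\left(u \right)} = -3 + \frac{1}{51} = - \frac{152}{51}$)
$f = 1$ ($f = -10 + 11 = 1$)
$K{\left(n,y \right)} = \frac{1}{- \frac{26}{33} + n}$ ($K{\left(n,y \right)} = \frac{1}{n + 26 \left(- \frac{1}{33}\right)} = \frac{1}{n - \frac{26}{33}} = \frac{1}{- \frac{26}{33} + n}$)
$K{\left(200,f \right)} - c{\left(-148 \right)} = \frac{33}{-26 + 33 \cdot 200} - - \frac{152}{51} = \frac{33}{-26 + 6600} + \frac{152}{51} = \frac{33}{6574} + \frac{152}{51} = \frac{1000931}{335274}$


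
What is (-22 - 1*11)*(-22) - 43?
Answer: 683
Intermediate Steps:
(-22 - 1*11)*(-22) - 43 = (-22 - 11)*(-22) - 43 = -33*(-22) - 43 = 726 - 43 = 683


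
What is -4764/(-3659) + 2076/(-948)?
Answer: -256651/289061 ≈ -0.88788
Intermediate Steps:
-4764/(-3659) + 2076/(-948) = -4764*(-1/3659) + 2076*(-1/948) = 4764/3659 - 173/79 = -256651/289061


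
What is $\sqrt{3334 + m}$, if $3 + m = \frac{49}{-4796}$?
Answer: $\frac{\sqrt{19154536973}}{2398} \approx 57.715$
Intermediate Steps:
$m = - \frac{14437}{4796}$ ($m = -3 + \frac{49}{-4796} = -3 + 49 \left(- \frac{1}{4796}\right) = -3 - \frac{49}{4796} = - \frac{14437}{4796} \approx -3.0102$)
$\sqrt{3334 + m} = \sqrt{3334 - \frac{14437}{4796}} = \sqrt{\frac{15975427}{4796}} = \frac{\sqrt{19154536973}}{2398}$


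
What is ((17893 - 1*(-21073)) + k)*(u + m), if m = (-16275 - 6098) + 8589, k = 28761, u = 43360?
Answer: 2003093752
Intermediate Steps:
m = -13784 (m = -22373 + 8589 = -13784)
((17893 - 1*(-21073)) + k)*(u + m) = ((17893 - 1*(-21073)) + 28761)*(43360 - 13784) = ((17893 + 21073) + 28761)*29576 = (38966 + 28761)*29576 = 67727*29576 = 2003093752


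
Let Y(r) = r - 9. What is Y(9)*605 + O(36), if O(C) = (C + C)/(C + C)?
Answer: 1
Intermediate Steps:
O(C) = 1 (O(C) = (2*C)/((2*C)) = (2*C)*(1/(2*C)) = 1)
Y(r) = -9 + r
Y(9)*605 + O(36) = (-9 + 9)*605 + 1 = 0*605 + 1 = 0 + 1 = 1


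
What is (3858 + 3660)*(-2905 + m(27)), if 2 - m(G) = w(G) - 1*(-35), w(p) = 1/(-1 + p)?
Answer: -287146251/13 ≈ -2.2088e+7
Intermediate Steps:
m(G) = -33 - 1/(-1 + G) (m(G) = 2 - (1/(-1 + G) - 1*(-35)) = 2 - (1/(-1 + G) + 35) = 2 - (35 + 1/(-1 + G)) = 2 + (-35 - 1/(-1 + G)) = -33 - 1/(-1 + G))
(3858 + 3660)*(-2905 + m(27)) = (3858 + 3660)*(-2905 + (32 - 33*27)/(-1 + 27)) = 7518*(-2905 + (32 - 891)/26) = 7518*(-2905 + (1/26)*(-859)) = 7518*(-2905 - 859/26) = 7518*(-76389/26) = -287146251/13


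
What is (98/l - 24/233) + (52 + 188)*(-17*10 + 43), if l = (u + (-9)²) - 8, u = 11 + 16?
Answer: -355081783/11650 ≈ -30479.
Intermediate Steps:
u = 27
l = 100 (l = (27 + (-9)²) - 8 = (27 + 81) - 8 = 108 - 8 = 100)
(98/l - 24/233) + (52 + 188)*(-17*10 + 43) = (98/100 - 24/233) + (52 + 188)*(-17*10 + 43) = (98*(1/100) - 24*1/233) + 240*(-170 + 43) = (49/50 - 24/233) + 240*(-127) = 10217/11650 - 30480 = -355081783/11650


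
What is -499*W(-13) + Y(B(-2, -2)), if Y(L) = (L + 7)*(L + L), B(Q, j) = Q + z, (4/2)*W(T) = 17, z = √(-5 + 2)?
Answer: -8535/2 + 6*I*√3 ≈ -4267.5 + 10.392*I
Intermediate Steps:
z = I*√3 (z = √(-3) = I*√3 ≈ 1.732*I)
W(T) = 17/2 (W(T) = (½)*17 = 17/2)
B(Q, j) = Q + I*√3
Y(L) = 2*L*(7 + L) (Y(L) = (7 + L)*(2*L) = 2*L*(7 + L))
-499*W(-13) + Y(B(-2, -2)) = -499*17/2 + 2*(-2 + I*√3)*(7 + (-2 + I*√3)) = -8483/2 + 2*(-2 + I*√3)*(5 + I*√3)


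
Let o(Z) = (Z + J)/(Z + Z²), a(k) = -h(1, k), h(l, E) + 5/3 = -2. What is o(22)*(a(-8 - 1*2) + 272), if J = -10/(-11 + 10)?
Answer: 13232/759 ≈ 17.433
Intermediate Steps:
J = 10 (J = -10/(-1) = -10*(-1) = 10)
h(l, E) = -11/3 (h(l, E) = -5/3 - 2 = -11/3)
a(k) = 11/3 (a(k) = -1*(-11/3) = 11/3)
o(Z) = (10 + Z)/(Z + Z²) (o(Z) = (Z + 10)/(Z + Z²) = (10 + Z)/(Z + Z²))
o(22)*(a(-8 - 1*2) + 272) = ((10 + 22)/(22*(1 + 22)))*(11/3 + 272) = ((1/22)*32/23)*(827/3) = ((1/22)*(1/23)*32)*(827/3) = (16/253)*(827/3) = 13232/759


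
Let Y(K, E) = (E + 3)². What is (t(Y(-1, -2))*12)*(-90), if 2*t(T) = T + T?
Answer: -1080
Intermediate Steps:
Y(K, E) = (3 + E)²
t(T) = T (t(T) = (T + T)/2 = (2*T)/2 = T)
(t(Y(-1, -2))*12)*(-90) = ((3 - 2)²*12)*(-90) = (1²*12)*(-90) = (1*12)*(-90) = 12*(-90) = -1080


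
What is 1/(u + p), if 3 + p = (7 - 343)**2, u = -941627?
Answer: -1/828734 ≈ -1.2067e-6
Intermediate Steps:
p = 112893 (p = -3 + (7 - 343)**2 = -3 + (-336)**2 = -3 + 112896 = 112893)
1/(u + p) = 1/(-941627 + 112893) = 1/(-828734) = -1/828734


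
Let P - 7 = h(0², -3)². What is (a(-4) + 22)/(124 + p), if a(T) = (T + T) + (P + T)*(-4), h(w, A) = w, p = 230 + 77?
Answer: 2/431 ≈ 0.0046404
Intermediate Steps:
p = 307
P = 7 (P = 7 + (0²)² = 7 + 0² = 7 + 0 = 7)
a(T) = -28 - 2*T (a(T) = (T + T) + (7 + T)*(-4) = 2*T + (-28 - 4*T) = -28 - 2*T)
(a(-4) + 22)/(124 + p) = ((-28 - 2*(-4)) + 22)/(124 + 307) = ((-28 + 8) + 22)/431 = (-20 + 22)*(1/431) = 2*(1/431) = 2/431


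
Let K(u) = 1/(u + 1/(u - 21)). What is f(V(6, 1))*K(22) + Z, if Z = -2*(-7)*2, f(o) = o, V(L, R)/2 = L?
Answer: 656/23 ≈ 28.522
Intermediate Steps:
V(L, R) = 2*L
K(u) = 1/(u + 1/(-21 + u))
Z = 28 (Z = 14*2 = 28)
f(V(6, 1))*K(22) + Z = (2*6)*((-21 + 22)/(1 + 22² - 21*22)) + 28 = 12*(1/(1 + 484 - 462)) + 28 = 12*(1/23) + 28 = 12/23 + 28 = 656/23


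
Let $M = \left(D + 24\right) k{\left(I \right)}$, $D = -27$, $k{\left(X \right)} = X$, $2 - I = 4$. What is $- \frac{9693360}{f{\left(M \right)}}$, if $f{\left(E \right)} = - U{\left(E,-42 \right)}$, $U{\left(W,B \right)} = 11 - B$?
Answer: $\frac{9693360}{53} \approx 1.8289 \cdot 10^{5}$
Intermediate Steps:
$I = -2$ ($I = 2 - 4 = -2$)
$M = 6$ ($M = \left(-27 + 24\right) \left(-2\right) = \left(-3\right) \left(-2\right) = 6$)
$f{\left(E \right)} = -53$ ($f{\left(E \right)} = - (11 - -42) = - (11 + 42) = \left(-1\right) 53 = -53$)
$- \frac{9693360}{f{\left(M \right)}} = - \frac{9693360}{-53} = \left(-9693360\right) \left(- \frac{1}{53}\right) = \frac{9693360}{53}$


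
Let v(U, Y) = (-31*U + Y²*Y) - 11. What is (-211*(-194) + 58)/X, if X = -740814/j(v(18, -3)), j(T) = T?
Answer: 4071872/123469 ≈ 32.979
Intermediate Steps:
v(U, Y) = -11 + Y³ - 31*U (v(U, Y) = (-31*U + Y³) - 11 = (Y³ - 31*U) - 11 = -11 + Y³ - 31*U)
X = 370407/298 (X = -740814/(-11 + (-3)³ - 31*18) = -740814/(-11 - 27 - 558) = -740814/(-596) = -740814*(-1/596) = 370407/298 ≈ 1243.0)
(-211*(-194) + 58)/X = (-211*(-194) + 58)/(370407/298) = (40934 + 58)*(298/370407) = 40992*(298/370407) = 4071872/123469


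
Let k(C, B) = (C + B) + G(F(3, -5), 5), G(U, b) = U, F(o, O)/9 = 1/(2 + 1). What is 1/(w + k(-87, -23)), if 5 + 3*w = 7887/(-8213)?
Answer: -24639/2685325 ≈ -0.0091754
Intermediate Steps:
F(o, O) = 3 (F(o, O) = 9/(2 + 1) = 9/3 = 9*(⅓) = 3)
w = -48952/24639 (w = -5/3 + (7887/(-8213))/3 = -5/3 + (7887*(-1/8213))/3 = -5/3 + (⅓)*(-7887/8213) = -5/3 - 2629/8213 = -48952/24639 ≈ -1.9868)
k(C, B) = 3 + B + C (k(C, B) = (C + B) + 3 = (B + C) + 3 = 3 + B + C)
1/(w + k(-87, -23)) = 1/(-48952/24639 + (3 - 23 - 87)) = 1/(-48952/24639 - 107) = 1/(-2685325/24639) = -24639/2685325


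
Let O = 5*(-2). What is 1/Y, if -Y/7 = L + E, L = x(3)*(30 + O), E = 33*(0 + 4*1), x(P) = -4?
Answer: -1/364 ≈ -0.0027473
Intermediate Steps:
O = -10
E = 132 (E = 33*(0 + 4) = 33*4 = 132)
L = -80 (L = -4*(30 - 10) = -4*20 = -80)
Y = -364 (Y = -7*(-80 + 132) = -7*52 = -364)
1/Y = 1/(-364) = -1/364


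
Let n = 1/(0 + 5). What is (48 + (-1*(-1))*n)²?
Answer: 58081/25 ≈ 2323.2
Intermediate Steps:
n = ⅕ (n = 1/5 = ⅕ ≈ 0.20000)
(48 + (-1*(-1))*n)² = (48 - 1*(-1)*(⅕))² = (48 + 1*(⅕))² = (48 + ⅕)² = (241/5)² = 58081/25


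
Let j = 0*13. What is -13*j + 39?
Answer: 39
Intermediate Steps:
j = 0
-13*j + 39 = -13*0 + 39 = 0 + 39 = 39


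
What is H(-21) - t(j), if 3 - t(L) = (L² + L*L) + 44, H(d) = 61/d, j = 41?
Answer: 71402/21 ≈ 3400.1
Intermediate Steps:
t(L) = -41 - 2*L² (t(L) = 3 - ((L² + L*L) + 44) = 3 - ((L² + L²) + 44) = 3 - (2*L² + 44) = 3 - (44 + 2*L²) = 3 + (-44 - 2*L²) = -41 - 2*L²)
H(-21) - t(j) = 61/(-21) - (-41 - 2*41²) = 61*(-1/21) - (-41 - 2*1681) = -61/21 - (-41 - 3362) = -61/21 - 1*(-3403) = -61/21 + 3403 = 71402/21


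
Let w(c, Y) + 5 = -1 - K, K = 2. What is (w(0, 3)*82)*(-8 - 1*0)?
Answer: 5248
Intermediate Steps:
w(c, Y) = -8 (w(c, Y) = -5 + (-1 - 1*2) = -5 + (-1 - 2) = -5 - 3 = -8)
(w(0, 3)*82)*(-8 - 1*0) = (-8*82)*(-8 - 1*0) = -656*(-8 + 0) = -656*(-8) = 5248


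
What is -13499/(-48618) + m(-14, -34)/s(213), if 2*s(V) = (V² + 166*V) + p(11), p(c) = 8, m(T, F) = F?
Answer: 1086535741/3925174230 ≈ 0.27681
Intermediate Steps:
s(V) = 4 + V²/2 + 83*V (s(V) = ((V² + 166*V) + 8)/2 = (8 + V² + 166*V)/2 = 4 + V²/2 + 83*V)
-13499/(-48618) + m(-14, -34)/s(213) = -13499/(-48618) - 34/(4 + (½)*213² + 83*213) = -13499*(-1/48618) - 34/(4 + (½)*45369 + 17679) = 13499/48618 - 34/(4 + 45369/2 + 17679) = 13499/48618 - 34/80735/2 = 13499/48618 - 34*2/80735 = 13499/48618 - 68/80735 = 1086535741/3925174230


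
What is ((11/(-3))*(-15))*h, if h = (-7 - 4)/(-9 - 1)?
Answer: 121/2 ≈ 60.500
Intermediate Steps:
h = 11/10 (h = -11/(-10) = -11*(-⅒) = 11/10 ≈ 1.1000)
((11/(-3))*(-15))*h = ((11/(-3))*(-15))*(11/10) = ((11*(-⅓))*(-15))*(11/10) = -11/3*(-15)*(11/10) = 55*(11/10) = 121/2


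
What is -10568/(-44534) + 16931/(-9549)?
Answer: -326545661/212627583 ≈ -1.5358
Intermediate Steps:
-10568/(-44534) + 16931/(-9549) = -10568*(-1/44534) + 16931*(-1/9549) = 5284/22267 - 16931/9549 = -326545661/212627583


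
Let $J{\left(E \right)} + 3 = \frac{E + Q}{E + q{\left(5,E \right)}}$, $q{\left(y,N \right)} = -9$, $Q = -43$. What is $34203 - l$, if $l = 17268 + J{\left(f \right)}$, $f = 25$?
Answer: $\frac{135513}{8} \approx 16939.0$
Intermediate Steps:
$J{\left(E \right)} = -3 + \frac{-43 + E}{-9 + E}$ ($J{\left(E \right)} = -3 + \frac{E - 43}{E - 9} = -3 + \frac{-43 + E}{-9 + E}$)
$l = \frac{138111}{8}$ ($l = 17268 + \frac{2 \left(-8 - 25\right)}{-9 + 25} = 17268 + \frac{2 \left(-8 - 25\right)}{16} = 17268 + 2 \cdot \frac{1}{16} \left(-33\right) = 17268 - \frac{33}{8} = \frac{138111}{8} \approx 17264.0$)
$34203 - l = 34203 - \frac{138111}{8} = \frac{135513}{8}$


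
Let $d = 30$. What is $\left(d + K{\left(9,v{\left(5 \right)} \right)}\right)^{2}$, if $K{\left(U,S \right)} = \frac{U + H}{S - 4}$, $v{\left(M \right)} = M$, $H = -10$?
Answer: $841$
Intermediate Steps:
$K{\left(U,S \right)} = \frac{-10 + U}{-4 + S}$ ($K{\left(U,S \right)} = \frac{U - 10}{S - 4} = \frac{-10 + U}{-4 + S}$)
$\left(d + K{\left(9,v{\left(5 \right)} \right)}\right)^{2} = \left(30 + \frac{-10 + 9}{-4 + 5}\right)^{2} = \left(30 + 1^{-1} \left(-1\right)\right)^{2} = \left(30 + 1 \left(-1\right)\right)^{2} = \left(30 - 1\right)^{2} = 29^{2} = 841$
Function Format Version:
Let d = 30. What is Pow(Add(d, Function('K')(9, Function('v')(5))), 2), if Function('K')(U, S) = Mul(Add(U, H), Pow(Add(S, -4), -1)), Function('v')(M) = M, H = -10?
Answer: 841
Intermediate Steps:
Function('K')(U, S) = Mul(Pow(Add(-4, S), -1), Add(-10, U)) (Function('K')(U, S) = Mul(Add(U, -10), Pow(Add(S, -4), -1)) = Mul(Add(-10, U), Pow(Add(-4, S), -1)) = Mul(Pow(Add(-4, S), -1), Add(-10, U)))
Pow(Add(d, Function('K')(9, Function('v')(5))), 2) = Pow(Add(30, Mul(Pow(Add(-4, 5), -1), Add(-10, 9))), 2) = Pow(Add(30, Mul(Pow(1, -1), -1)), 2) = Pow(Add(30, Mul(1, -1)), 2) = Pow(Add(30, -1), 2) = Pow(29, 2) = 841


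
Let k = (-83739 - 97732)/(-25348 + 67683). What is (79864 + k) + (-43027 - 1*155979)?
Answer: -5044058041/42335 ≈ -1.1915e+5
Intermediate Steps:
k = -181471/42335 ≈ -4.2865
(79864 + k) + (-43027 - 1*155979) = (79864 - 181471/42335) + (-43027 - 1*155979) = 3380860969/42335 + (-43027 - 155979) = 3380860969/42335 - 199006 = -5044058041/42335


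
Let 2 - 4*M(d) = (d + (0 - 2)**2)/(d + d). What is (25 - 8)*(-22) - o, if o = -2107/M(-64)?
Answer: 5130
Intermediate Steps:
M(d) = 1/2 - (4 + d)/(8*d) (M(d) = 1/2 - (d + (0 - 2)**2)/(4*(d + d)) = 1/2 - (d + (-2)**2)/(4*(2*d)) = 1/2 - (d + 4)*1/(2*d)/4 = 1/2 - (4 + d)*1/(2*d)/4 = 1/2 - (4 + d)/(8*d))
o = -5504 (o = -2107*(-512/(-4 + 3*(-64))) = -2107*(-512/(-4 - 192)) = -2107/((1/8)*(-1/64)*(-196)) = -2107/49/128 = -2107*128/49 = -5504)
(25 - 8)*(-22) - o = (25 - 8)*(-22) - 1*(-5504) = 17*(-22) + 5504 = -374 + 5504 = 5130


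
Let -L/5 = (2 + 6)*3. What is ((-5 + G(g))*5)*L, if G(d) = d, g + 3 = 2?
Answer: 3600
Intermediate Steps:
g = -1 (g = -3 + 2 = -1)
L = -120 (L = -5*(2 + 6)*3 = -40*3 = -5*24 = -120)
((-5 + G(g))*5)*L = ((-5 - 1)*5)*(-120) = -6*5*(-120) = -30*(-120) = 3600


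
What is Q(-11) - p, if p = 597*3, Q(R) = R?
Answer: -1802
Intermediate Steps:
p = 1791
Q(-11) - p = -11 - 1*1791 = -11 - 1791 = -1802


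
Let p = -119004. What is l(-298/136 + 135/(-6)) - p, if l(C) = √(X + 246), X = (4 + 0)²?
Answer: 119004 + √262 ≈ 1.1902e+5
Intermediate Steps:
X = 16 (X = 4² = 16)
l(C) = √262 (l(C) = √(16 + 246) = √262)
l(-298/136 + 135/(-6)) - p = √262 - 1*(-119004) = √262 + 119004 = 119004 + √262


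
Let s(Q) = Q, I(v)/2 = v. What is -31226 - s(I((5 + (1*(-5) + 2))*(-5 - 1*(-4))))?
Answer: -31222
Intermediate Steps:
I(v) = 2*v
-31226 - s(I((5 + (1*(-5) + 2))*(-5 - 1*(-4)))) = -31226 - 2*(5 + (1*(-5) + 2))*(-5 - 1*(-4)) = -31226 - 2*(5 + (-5 + 2))*(-5 + 4) = -31226 - 2*(5 - 3)*(-1) = -31226 - 2*2*(-1) = -31226 - 2*(-2) = -31226 - 1*(-4) = -31226 + 4 = -31222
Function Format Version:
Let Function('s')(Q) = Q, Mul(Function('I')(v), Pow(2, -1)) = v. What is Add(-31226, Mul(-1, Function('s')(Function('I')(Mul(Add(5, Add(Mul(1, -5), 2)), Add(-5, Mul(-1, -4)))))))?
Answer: -31222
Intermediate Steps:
Function('I')(v) = Mul(2, v)
Add(-31226, Mul(-1, Function('s')(Function('I')(Mul(Add(5, Add(Mul(1, -5), 2)), Add(-5, Mul(-1, -4))))))) = Add(-31226, Mul(-1, Mul(2, Mul(Add(5, Add(Mul(1, -5), 2)), Add(-5, Mul(-1, -4)))))) = Add(-31226, Mul(-1, Mul(2, Mul(Add(5, Add(-5, 2)), Add(-5, 4))))) = Add(-31226, Mul(-1, Mul(2, Mul(Add(5, -3), -1)))) = Add(-31226, Mul(-1, Mul(2, Mul(2, -1)))) = Add(-31226, Mul(-1, Mul(2, -2))) = Add(-31226, Mul(-1, -4)) = Add(-31226, 4) = -31222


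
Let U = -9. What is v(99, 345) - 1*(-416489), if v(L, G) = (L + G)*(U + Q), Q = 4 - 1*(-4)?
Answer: 416045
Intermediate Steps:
Q = 8 (Q = 4 + 4 = 8)
v(L, G) = -G - L (v(L, G) = (L + G)*(-9 + 8) = (G + L)*(-1) = -G - L)
v(99, 345) - 1*(-416489) = (-1*345 - 1*99) - 1*(-416489) = (-345 - 99) + 416489 = -444 + 416489 = 416045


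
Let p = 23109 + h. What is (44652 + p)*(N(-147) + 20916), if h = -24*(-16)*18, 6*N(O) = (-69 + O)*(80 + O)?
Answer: 1741971744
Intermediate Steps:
N(O) = (-69 + O)*(80 + O)/6 (N(O) = ((-69 + O)*(80 + O))/6 = (-69 + O)*(80 + O)/6)
h = 6912 (h = 384*18 = 6912)
p = 30021 (p = 23109 + 6912 = 30021)
(44652 + p)*(N(-147) + 20916) = (44652 + 30021)*((-920 + (⅙)*(-147)² + (11/6)*(-147)) + 20916) = 74673*((-920 + (⅙)*21609 - 539/2) + 20916) = 74673*((-920 + 7203/2 - 539/2) + 20916) = 74673*(2412 + 20916) = 74673*23328 = 1741971744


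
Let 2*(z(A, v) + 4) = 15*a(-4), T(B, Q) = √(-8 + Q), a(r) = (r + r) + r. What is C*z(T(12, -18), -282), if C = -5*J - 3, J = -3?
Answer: -1128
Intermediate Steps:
a(r) = 3*r (a(r) = 2*r + r = 3*r)
z(A, v) = -94 (z(A, v) = -4 + (15*(3*(-4)))/2 = -4 + (15*(-12))/2 = -4 + (½)*(-180) = -4 - 90 = -94)
C = 12 (C = -5*(-3) - 3 = 15 - 3 = 12)
C*z(T(12, -18), -282) = 12*(-94) = -1128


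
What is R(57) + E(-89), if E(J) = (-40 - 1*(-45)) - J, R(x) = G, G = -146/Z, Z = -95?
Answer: 9076/95 ≈ 95.537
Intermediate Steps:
G = 146/95 (G = -146/(-95) = -146*(-1/95) = 146/95 ≈ 1.5368)
R(x) = 146/95
E(J) = 5 - J (E(J) = (-40 + 45) - J = 5 - J)
R(57) + E(-89) = 146/95 + (5 - 1*(-89)) = 146/95 + (5 + 89) = 146/95 + 94 = 9076/95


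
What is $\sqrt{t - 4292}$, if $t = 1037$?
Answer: $i \sqrt{3255} \approx 57.053 i$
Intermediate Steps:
$\sqrt{t - 4292} = \sqrt{1037 - 4292} = \sqrt{-3255} = i \sqrt{3255}$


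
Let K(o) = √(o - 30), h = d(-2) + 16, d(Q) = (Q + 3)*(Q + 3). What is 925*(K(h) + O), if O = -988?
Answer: -913900 + 925*I*√13 ≈ -9.139e+5 + 3335.1*I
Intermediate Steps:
d(Q) = (3 + Q)² (d(Q) = (3 + Q)*(3 + Q) = (3 + Q)²)
h = 17 (h = (3 - 2)² + 16 = 1² + 16 = 1 + 16 = 17)
K(o) = √(-30 + o)
925*(K(h) + O) = 925*(√(-30 + 17) - 988) = 925*(√(-13) - 988) = 925*(I*√13 - 988) = 925*(-988 + I*√13) = -913900 + 925*I*√13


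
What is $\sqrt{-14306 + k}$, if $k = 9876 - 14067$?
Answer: $i \sqrt{18497} \approx 136.0 i$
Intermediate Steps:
$k = -4191$
$\sqrt{-14306 + k} = \sqrt{-14306 - 4191} = \sqrt{-18497} = i \sqrt{18497}$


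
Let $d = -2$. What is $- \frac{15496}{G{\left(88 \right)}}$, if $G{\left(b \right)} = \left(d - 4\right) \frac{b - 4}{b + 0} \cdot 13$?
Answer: $\frac{13112}{63} \approx 208.13$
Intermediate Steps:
$G{\left(b \right)} = - \frac{78 \left(-4 + b\right)}{b}$ ($G{\left(b \right)} = \left(-2 - 4\right) \frac{b - 4}{b + 0} \cdot 13 = - 6 \frac{-4 + b}{b} 13 = - \frac{6 \left(-4 + b\right)}{b} 13 = - \frac{78 \left(-4 + b\right)}{b}$)
$- \frac{15496}{G{\left(88 \right)}} = - \frac{15496}{-78 + \frac{312}{88}} = - \frac{15496}{-78 + 312 \cdot \frac{1}{88}} = - \frac{15496}{-78 + \frac{39}{11}} = - \frac{15496}{- \frac{819}{11}} = \left(-15496\right) \left(- \frac{11}{819}\right) = \frac{13112}{63}$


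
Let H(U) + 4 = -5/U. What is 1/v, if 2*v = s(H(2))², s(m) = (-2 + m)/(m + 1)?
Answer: 242/289 ≈ 0.83737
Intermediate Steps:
H(U) = -4 - 5/U
s(m) = (-2 + m)/(1 + m)
v = 289/242 (v = ((-2 + (-4 - 5/2))/(1 + (-4 - 5/2)))²/2 = ((-2 - 13/2)/(1 - 13/2))²/2 = (-17/2/(-11/2))²/2 = (-2/11*(-17/2))²/2 = (17/11)²/2 = (½)*(289/121) = 289/242 ≈ 1.1942)
1/v = 1/(289/242) = 242/289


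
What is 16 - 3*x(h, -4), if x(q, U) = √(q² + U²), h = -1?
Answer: 16 - 3*√17 ≈ 3.6307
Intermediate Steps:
x(q, U) = √(U² + q²)
16 - 3*x(h, -4) = 16 - 3*√((-4)² + (-1)²) = 16 - 3*√(16 + 1) = 16 - 3*√17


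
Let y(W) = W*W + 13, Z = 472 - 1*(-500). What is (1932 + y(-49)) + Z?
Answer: 5318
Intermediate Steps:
Z = 972 (Z = 472 + 500 = 972)
y(W) = 13 + W² (y(W) = W² + 13 = 13 + W²)
(1932 + y(-49)) + Z = (1932 + (13 + (-49)²)) + 972 = (1932 + (13 + 2401)) + 972 = (1932 + 2414) + 972 = 4346 + 972 = 5318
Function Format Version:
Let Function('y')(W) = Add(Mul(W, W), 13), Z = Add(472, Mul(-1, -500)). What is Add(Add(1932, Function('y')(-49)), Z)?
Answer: 5318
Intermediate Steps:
Z = 972 (Z = Add(472, 500) = 972)
Function('y')(W) = Add(13, Pow(W, 2)) (Function('y')(W) = Add(Pow(W, 2), 13) = Add(13, Pow(W, 2)))
Add(Add(1932, Function('y')(-49)), Z) = Add(Add(1932, Add(13, Pow(-49, 2))), 972) = Add(Add(1932, Add(13, 2401)), 972) = Add(Add(1932, 2414), 972) = Add(4346, 972) = 5318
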